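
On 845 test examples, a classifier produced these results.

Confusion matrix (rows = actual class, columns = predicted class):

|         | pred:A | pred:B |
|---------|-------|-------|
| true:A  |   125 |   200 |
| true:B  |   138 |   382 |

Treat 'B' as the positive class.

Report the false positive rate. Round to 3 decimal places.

0.615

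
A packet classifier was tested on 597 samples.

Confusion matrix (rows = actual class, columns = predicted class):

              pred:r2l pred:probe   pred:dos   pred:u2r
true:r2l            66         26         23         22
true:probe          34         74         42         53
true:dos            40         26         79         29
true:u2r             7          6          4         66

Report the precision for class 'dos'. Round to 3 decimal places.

0.534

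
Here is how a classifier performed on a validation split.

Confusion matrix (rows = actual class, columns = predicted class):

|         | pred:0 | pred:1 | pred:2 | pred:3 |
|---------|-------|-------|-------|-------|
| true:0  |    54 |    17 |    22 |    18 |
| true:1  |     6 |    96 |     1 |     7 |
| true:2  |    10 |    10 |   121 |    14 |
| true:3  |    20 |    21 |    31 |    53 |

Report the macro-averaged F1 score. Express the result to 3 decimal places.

0.629

Per-class F1 score (2·TP/(2·TP+FP+FN)):
  0: TP=54, FP=6+10+20=36, FN=17+22+18=57 → 108/201 = 0.5373
  1: TP=96, FP=17+10+21=48, FN=6+1+7=14 → 192/254 = 0.7559
  2: TP=121, FP=22+1+31=54, FN=10+10+14=34 → 242/330 = 0.7333
  3: TP=53, FP=18+7+14=39, FN=20+21+31=72 → 106/217 = 0.4885
Macro-F1 score = mean = (0.5373 + 0.7559 + 0.7333 + 0.4885) / 4 = 0.629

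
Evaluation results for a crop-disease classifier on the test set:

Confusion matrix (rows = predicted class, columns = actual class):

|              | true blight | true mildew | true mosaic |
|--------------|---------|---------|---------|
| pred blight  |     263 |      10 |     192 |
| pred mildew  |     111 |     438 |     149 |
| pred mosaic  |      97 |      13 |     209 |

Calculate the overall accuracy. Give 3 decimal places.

0.614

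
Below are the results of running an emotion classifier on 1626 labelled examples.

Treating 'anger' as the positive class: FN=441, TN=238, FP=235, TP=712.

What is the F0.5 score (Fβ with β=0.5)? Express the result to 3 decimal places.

0.721

Fβ = (1+β²)·TP / ((1+β²)·TP + β²·FN + FP), with β²=1/4
= 1.25·712 / (1.25·712 + 0.25·441 + 235) = 0.721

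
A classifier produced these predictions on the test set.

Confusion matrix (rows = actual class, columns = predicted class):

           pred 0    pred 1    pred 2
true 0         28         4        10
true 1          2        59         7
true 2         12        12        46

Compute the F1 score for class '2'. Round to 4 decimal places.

0.6917

One-vs-rest for '2': TP = diagonal; FP = other classes predicted '2'; FN = '2' predicted as other.
F1 score = 2·TP/(2·TP+FP+FN).
2: TP=46, FP=10+7=17, FN=12+12=24 → 92/133 = 0.69173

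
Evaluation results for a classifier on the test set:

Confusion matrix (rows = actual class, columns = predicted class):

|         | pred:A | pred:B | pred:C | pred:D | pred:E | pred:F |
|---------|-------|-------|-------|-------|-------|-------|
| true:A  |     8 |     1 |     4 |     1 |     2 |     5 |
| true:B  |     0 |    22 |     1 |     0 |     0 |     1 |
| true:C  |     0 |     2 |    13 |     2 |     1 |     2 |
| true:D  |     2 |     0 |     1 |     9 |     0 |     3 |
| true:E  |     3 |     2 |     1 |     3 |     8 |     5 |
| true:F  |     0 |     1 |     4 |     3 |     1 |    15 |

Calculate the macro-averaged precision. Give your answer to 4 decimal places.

Per-class precision (TP/(TP+FP)):
  A: TP=8, FP=0+0+2+3+0=5 → 8/13 = 0.61538
  B: TP=22, FP=1+2+0+2+1=6 → 22/28 = 0.78571
  C: TP=13, FP=4+1+1+1+4=11 → 13/24 = 0.54167
  D: TP=9, FP=1+0+2+3+3=9 → 9/18 = 0.50000
  E: TP=8, FP=2+0+1+0+1=4 → 8/12 = 0.66667
  F: TP=15, FP=5+1+2+3+5=16 → 15/31 = 0.48387
Macro-precision = mean = (0.61538 + 0.78571 + 0.54167 + 0.50000 + 0.66667 + 0.48387) / 6 = 0.5989

0.5989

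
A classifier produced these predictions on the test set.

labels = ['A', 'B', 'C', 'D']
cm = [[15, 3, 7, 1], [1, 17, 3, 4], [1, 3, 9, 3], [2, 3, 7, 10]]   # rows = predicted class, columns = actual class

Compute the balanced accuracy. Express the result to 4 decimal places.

0.5863

Balanced accuracy = mean of per-class recall.
  A: recall = 15/19 = 0.78947
  B: recall = 17/26 = 0.65385
  C: recall = 9/26 = 0.34615
  D: recall = 10/18 = 0.55556
Mean = (0.78947 + 0.65385 + 0.34615 + 0.55556) / 4 = 0.5863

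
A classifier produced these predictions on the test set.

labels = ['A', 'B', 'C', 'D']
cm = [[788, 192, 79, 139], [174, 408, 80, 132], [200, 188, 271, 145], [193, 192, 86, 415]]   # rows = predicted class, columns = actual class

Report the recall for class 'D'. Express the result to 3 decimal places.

0.499

One-vs-rest for 'D': TP = diagonal; FP = other classes predicted 'D'; FN = 'D' predicted as other.
recall = TP/(TP+FN).
D: TP=415, FN=139+132+145=416 → 415/831 = 0.4994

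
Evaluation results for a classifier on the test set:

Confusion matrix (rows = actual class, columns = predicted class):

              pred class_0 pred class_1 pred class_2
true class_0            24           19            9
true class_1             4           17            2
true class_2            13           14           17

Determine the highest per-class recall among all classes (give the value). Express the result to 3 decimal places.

Per-class recall (TP/(TP+FN)):
  class_0: TP=24, FN=19+9=28 → 24/52 = 0.4615
  class_1: TP=17, FN=4+2=6 → 17/23 = 0.7391
  class_2: TP=17, FN=13+14=27 → 17/44 = 0.3864
Highest is class 'class_1' with recall = 0.739.

0.739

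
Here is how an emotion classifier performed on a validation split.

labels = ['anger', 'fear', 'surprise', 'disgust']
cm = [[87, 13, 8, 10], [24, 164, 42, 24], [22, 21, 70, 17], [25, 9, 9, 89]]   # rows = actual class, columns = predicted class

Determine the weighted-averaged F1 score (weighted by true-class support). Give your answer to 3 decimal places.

0.649

Per-class F1 score (2·TP/(2·TP+FP+FN)):
  anger: TP=87, FP=24+22+25=71, FN=13+8+10=31 → 174/276 = 0.6304
  fear: TP=164, FP=13+21+9=43, FN=24+42+24=90 → 328/461 = 0.7115
  surprise: TP=70, FP=8+42+9=59, FN=22+21+17=60 → 140/259 = 0.5405
  disgust: TP=89, FP=10+24+17=51, FN=25+9+9=43 → 178/272 = 0.6544
Weighted-F1 score = Σ (supportᵢ/N)·F1 scoreᵢ with N=634: (118/634)·0.6304 + (254/634)·0.7115 + (130/634)·0.5405 + (132/634)·0.6544 = 0.649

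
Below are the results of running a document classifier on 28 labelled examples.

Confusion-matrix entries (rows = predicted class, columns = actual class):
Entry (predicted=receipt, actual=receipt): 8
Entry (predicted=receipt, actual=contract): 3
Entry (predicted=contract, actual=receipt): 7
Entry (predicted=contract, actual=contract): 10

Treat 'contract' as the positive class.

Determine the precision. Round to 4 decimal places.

0.5882

Precision = TP/(TP+FP) = 10/(10+7) = 10/17 = 0.5882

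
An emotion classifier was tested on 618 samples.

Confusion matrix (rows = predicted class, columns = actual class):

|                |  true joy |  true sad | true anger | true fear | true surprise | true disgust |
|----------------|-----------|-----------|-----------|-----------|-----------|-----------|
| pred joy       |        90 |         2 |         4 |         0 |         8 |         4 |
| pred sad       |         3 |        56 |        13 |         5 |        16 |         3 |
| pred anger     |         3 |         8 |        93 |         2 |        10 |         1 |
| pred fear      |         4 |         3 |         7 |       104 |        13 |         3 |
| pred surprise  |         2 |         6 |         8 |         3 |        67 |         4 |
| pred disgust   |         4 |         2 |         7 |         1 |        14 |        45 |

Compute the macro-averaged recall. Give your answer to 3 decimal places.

0.743

Per-class recall (TP/(TP+FN)):
  joy: TP=90, FN=3+3+4+2+4=16 → 90/106 = 0.8491
  sad: TP=56, FN=2+8+3+6+2=21 → 56/77 = 0.7273
  anger: TP=93, FN=4+13+7+8+7=39 → 93/132 = 0.7045
  fear: TP=104, FN=0+5+2+3+1=11 → 104/115 = 0.9043
  surprise: TP=67, FN=8+16+10+13+14=61 → 67/128 = 0.5234
  disgust: TP=45, FN=4+3+1+3+4=15 → 45/60 = 0.7500
Macro-recall = mean = (0.8491 + 0.7273 + 0.7045 + 0.9043 + 0.5234 + 0.7500) / 6 = 0.743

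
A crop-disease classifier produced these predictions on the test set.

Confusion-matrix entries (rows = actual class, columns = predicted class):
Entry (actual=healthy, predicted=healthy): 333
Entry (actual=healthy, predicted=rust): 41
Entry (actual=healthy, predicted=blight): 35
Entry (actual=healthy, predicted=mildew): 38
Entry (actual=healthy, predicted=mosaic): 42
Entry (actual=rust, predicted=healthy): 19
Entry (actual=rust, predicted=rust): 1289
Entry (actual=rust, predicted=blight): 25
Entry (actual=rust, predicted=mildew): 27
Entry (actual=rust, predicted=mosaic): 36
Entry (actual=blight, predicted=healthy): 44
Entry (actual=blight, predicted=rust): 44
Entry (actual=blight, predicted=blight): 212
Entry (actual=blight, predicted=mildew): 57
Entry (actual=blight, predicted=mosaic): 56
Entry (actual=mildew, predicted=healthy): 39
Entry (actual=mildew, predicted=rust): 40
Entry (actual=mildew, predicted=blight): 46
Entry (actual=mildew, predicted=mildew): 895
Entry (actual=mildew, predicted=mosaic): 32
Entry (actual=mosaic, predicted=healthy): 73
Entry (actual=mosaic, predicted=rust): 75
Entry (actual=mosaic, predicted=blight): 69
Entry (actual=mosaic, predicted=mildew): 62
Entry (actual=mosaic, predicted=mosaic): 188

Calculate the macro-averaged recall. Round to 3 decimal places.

0.674

Per-class recall (TP/(TP+FN)):
  healthy: TP=333, FN=41+35+38+42=156 → 333/489 = 0.6810
  rust: TP=1289, FN=19+25+27+36=107 → 1289/1396 = 0.9234
  blight: TP=212, FN=44+44+57+56=201 → 212/413 = 0.5133
  mildew: TP=895, FN=39+40+46+32=157 → 895/1052 = 0.8508
  mosaic: TP=188, FN=73+75+69+62=279 → 188/467 = 0.4026
Macro-recall = mean = (0.6810 + 0.9234 + 0.5133 + 0.8508 + 0.4026) / 5 = 0.674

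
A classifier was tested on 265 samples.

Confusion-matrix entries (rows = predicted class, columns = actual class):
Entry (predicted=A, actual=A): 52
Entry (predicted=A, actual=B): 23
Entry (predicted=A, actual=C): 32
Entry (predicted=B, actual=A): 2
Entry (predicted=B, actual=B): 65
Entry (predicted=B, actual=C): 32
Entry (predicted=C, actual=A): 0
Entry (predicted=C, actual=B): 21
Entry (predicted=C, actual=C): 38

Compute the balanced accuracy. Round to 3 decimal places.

0.644

Balanced accuracy = mean of per-class recall.
  A: recall = 52/54 = 0.9630
  B: recall = 65/109 = 0.5963
  C: recall = 38/102 = 0.3725
Mean = (0.9630 + 0.5963 + 0.3725) / 3 = 0.644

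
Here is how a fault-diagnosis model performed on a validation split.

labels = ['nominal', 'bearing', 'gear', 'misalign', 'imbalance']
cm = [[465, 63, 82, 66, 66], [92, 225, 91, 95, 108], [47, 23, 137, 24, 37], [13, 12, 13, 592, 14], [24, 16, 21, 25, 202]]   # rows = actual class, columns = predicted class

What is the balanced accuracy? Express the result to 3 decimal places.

0.625

Balanced accuracy = mean of per-class recall.
  nominal: recall = 465/742 = 0.6267
  bearing: recall = 225/611 = 0.3682
  gear: recall = 137/268 = 0.5112
  misalign: recall = 592/644 = 0.9193
  imbalance: recall = 202/288 = 0.7014
Mean = (0.6267 + 0.3682 + 0.5112 + 0.9193 + 0.7014) / 5 = 0.625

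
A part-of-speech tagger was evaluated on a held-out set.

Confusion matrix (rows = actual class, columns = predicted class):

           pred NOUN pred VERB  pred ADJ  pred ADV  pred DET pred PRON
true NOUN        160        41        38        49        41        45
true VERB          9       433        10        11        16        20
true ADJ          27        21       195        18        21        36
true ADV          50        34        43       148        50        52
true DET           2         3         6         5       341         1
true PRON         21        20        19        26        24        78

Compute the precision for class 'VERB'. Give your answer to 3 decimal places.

Take TP from the diagonal, FP from the rest of the 'VERB' prediction marginal, FN from the rest of the 'VERB' actual marginal.
precision = TP/(TP+FP).
VERB: TP=433, FP=41+21+34+3+20=119 → 433/552 = 0.7844

0.784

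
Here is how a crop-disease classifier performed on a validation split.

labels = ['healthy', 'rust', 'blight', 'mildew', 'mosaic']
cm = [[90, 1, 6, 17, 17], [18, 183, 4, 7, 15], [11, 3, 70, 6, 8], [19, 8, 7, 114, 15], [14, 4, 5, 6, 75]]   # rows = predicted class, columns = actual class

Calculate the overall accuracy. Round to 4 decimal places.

0.7358

Accuracy = trace / total = (90+183+70+114+75=532) / 723 = 532/723 = 0.7358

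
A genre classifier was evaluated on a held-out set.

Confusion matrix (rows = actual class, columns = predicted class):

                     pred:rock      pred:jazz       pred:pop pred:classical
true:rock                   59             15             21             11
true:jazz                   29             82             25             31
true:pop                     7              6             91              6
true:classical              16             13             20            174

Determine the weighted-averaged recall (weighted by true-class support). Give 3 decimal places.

0.670

Per-class recall (TP/(TP+FN)):
  rock: TP=59, FN=15+21+11=47 → 59/106 = 0.5566
  jazz: TP=82, FN=29+25+31=85 → 82/167 = 0.4910
  pop: TP=91, FN=7+6+6=19 → 91/110 = 0.8273
  classical: TP=174, FN=16+13+20=49 → 174/223 = 0.7803
Weighted-recall = Σ (supportᵢ/N)·recallᵢ with N=606: (106/606)·0.5566 + (167/606)·0.4910 + (110/606)·0.8273 + (223/606)·0.7803 = 0.670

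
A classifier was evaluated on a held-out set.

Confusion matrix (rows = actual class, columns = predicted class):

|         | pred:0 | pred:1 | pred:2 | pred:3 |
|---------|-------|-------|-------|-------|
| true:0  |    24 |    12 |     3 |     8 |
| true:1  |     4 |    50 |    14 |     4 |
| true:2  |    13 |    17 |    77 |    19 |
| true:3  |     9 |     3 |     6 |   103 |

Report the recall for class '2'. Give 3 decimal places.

0.611

Treat '2' as positive and all other classes as negative.
recall = TP/(TP+FN).
2: TP=77, FN=13+17+19=49 → 77/126 = 0.6111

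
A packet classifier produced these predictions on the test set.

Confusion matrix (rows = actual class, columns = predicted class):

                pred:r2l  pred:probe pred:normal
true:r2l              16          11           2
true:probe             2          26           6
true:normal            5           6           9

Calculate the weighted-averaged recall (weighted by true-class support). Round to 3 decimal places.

0.614

Per-class recall (TP/(TP+FN)):
  r2l: TP=16, FN=11+2=13 → 16/29 = 0.5517
  probe: TP=26, FN=2+6=8 → 26/34 = 0.7647
  normal: TP=9, FN=5+6=11 → 9/20 = 0.4500
Weighted-recall = Σ (supportᵢ/N)·recallᵢ with N=83: (29/83)·0.5517 + (34/83)·0.7647 + (20/83)·0.4500 = 0.614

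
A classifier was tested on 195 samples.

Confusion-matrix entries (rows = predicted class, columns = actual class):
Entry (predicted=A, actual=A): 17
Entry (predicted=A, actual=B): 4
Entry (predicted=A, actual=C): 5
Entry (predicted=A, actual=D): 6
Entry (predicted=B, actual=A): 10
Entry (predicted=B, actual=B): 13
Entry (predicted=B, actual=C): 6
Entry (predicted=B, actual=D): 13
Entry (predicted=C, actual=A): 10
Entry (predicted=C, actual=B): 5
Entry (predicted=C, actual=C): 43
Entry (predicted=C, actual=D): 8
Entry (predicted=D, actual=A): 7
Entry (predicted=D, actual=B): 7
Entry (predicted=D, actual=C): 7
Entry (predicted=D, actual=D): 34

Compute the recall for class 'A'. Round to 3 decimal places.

One-vs-rest for 'A': TP = diagonal; FP = other classes predicted 'A'; FN = 'A' predicted as other.
recall = TP/(TP+FN).
A: TP=17, FN=10+10+7=27 → 17/44 = 0.3864

0.386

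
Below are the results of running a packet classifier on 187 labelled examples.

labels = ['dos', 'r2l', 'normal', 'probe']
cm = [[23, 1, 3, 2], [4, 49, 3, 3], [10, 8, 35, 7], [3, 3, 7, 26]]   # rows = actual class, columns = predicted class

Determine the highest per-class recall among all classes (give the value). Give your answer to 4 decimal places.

Per-class recall (TP/(TP+FN)):
  dos: TP=23, FN=1+3+2=6 → 23/29 = 0.79310
  r2l: TP=49, FN=4+3+3=10 → 49/59 = 0.83051
  normal: TP=35, FN=10+8+7=25 → 35/60 = 0.58333
  probe: TP=26, FN=3+3+7=13 → 26/39 = 0.66667
Highest is class 'r2l' with recall = 0.8305.

0.8305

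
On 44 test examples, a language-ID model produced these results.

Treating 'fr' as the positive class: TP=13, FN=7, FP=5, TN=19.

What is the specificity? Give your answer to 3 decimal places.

Specificity = TN/(TN+FP) = 19/(19+5) = 0.792

0.792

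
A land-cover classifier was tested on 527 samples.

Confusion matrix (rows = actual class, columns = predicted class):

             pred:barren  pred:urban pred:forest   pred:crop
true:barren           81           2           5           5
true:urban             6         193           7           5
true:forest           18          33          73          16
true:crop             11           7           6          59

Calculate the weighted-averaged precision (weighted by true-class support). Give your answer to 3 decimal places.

Per-class precision (TP/(TP+FP)):
  barren: TP=81, FP=6+18+11=35 → 81/116 = 0.6983
  urban: TP=193, FP=2+33+7=42 → 193/235 = 0.8213
  forest: TP=73, FP=5+7+6=18 → 73/91 = 0.8022
  crop: TP=59, FP=5+5+16=26 → 59/85 = 0.6941
Weighted-precision = Σ (supportᵢ/N)·precisionᵢ with N=527: (93/527)·0.6983 + (211/527)·0.8213 + (140/527)·0.8022 + (83/527)·0.6941 = 0.774

0.774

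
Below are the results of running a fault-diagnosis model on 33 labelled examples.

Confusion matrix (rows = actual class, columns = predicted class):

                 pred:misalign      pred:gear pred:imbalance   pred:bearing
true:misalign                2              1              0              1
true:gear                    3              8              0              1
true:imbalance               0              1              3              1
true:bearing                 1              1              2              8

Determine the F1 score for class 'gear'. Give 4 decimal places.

Take TP from the diagonal, FP from the rest of the 'gear' prediction marginal, FN from the rest of the 'gear' actual marginal.
F1 score = 2·TP/(2·TP+FP+FN).
gear: TP=8, FP=1+1+1=3, FN=3+0+1=4 → 16/23 = 0.69565

0.6957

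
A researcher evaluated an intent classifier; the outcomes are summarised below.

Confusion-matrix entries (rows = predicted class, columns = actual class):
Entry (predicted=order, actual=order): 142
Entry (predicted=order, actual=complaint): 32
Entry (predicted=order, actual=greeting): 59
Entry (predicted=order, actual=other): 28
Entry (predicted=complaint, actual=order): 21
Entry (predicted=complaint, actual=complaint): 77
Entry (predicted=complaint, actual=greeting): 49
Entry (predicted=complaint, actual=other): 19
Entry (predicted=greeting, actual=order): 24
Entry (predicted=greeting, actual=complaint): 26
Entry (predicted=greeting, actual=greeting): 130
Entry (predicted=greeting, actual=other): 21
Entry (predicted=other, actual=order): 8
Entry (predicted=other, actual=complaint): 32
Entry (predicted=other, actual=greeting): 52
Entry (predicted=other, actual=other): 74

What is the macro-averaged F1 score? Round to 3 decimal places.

Per-class F1 score (2·TP/(2·TP+FP+FN)):
  order: TP=142, FP=32+59+28=119, FN=21+24+8=53 → 284/456 = 0.6228
  complaint: TP=77, FP=21+49+19=89, FN=32+26+32=90 → 154/333 = 0.4625
  greeting: TP=130, FP=24+26+21=71, FN=59+49+52=160 → 260/491 = 0.5295
  other: TP=74, FP=8+32+52=92, FN=28+19+21=68 → 148/308 = 0.4805
Macro-F1 score = mean = (0.6228 + 0.4625 + 0.5295 + 0.4805) / 4 = 0.524

0.524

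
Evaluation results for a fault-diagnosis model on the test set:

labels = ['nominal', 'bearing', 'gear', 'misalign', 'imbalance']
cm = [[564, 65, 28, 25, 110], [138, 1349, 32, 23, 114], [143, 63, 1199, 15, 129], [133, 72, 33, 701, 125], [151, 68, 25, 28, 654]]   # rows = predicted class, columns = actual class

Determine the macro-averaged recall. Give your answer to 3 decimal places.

Per-class recall (TP/(TP+FN)):
  nominal: TP=564, FN=138+143+133+151=565 → 564/1129 = 0.4996
  bearing: TP=1349, FN=65+63+72+68=268 → 1349/1617 = 0.8343
  gear: TP=1199, FN=28+32+33+25=118 → 1199/1317 = 0.9104
  misalign: TP=701, FN=25+23+15+28=91 → 701/792 = 0.8851
  imbalance: TP=654, FN=110+114+129+125=478 → 654/1132 = 0.5777
Macro-recall = mean = (0.4996 + 0.8343 + 0.9104 + 0.8851 + 0.5777) / 5 = 0.741

0.741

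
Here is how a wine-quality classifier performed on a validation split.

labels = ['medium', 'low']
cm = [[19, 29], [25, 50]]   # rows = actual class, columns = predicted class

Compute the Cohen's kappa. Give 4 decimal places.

0.0635

Observed agreement pₒ = trace/N = 69/123 = 0.56098
Expected agreement pₑ = Σ (rowᵢ·colᵢ)/N² = (48·44 + 75·79)/123² = 0.53123
κ = (pₒ − pₑ)/(1 − pₑ) = (0.56098 − 0.53123)/(1 − 0.53123) = 0.0635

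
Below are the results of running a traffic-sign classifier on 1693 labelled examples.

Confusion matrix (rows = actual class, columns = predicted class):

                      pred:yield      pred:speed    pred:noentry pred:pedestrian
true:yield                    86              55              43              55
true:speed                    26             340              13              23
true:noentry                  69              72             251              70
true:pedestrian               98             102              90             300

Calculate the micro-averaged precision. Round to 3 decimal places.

0.577

Micro-averaging pools counts across classes: ΣTP=977, ΣFP=716, ΣFN=716.
Micro-precision = TP/(TP+FP) on pooled counts = 0.577 (equals overall accuracy in single-label multiclass).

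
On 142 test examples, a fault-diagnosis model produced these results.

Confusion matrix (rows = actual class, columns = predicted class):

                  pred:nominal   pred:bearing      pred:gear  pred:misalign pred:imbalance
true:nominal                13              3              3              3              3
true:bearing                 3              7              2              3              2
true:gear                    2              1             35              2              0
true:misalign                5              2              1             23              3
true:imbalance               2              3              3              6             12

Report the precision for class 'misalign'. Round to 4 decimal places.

One-vs-rest for 'misalign': TP = diagonal; FP = other classes predicted 'misalign'; FN = 'misalign' predicted as other.
precision = TP/(TP+FP).
misalign: TP=23, FP=3+3+2+6=14 → 23/37 = 0.62162

0.6216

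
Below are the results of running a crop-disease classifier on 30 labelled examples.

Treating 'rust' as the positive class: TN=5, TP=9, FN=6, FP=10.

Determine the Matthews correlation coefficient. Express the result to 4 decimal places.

-0.0692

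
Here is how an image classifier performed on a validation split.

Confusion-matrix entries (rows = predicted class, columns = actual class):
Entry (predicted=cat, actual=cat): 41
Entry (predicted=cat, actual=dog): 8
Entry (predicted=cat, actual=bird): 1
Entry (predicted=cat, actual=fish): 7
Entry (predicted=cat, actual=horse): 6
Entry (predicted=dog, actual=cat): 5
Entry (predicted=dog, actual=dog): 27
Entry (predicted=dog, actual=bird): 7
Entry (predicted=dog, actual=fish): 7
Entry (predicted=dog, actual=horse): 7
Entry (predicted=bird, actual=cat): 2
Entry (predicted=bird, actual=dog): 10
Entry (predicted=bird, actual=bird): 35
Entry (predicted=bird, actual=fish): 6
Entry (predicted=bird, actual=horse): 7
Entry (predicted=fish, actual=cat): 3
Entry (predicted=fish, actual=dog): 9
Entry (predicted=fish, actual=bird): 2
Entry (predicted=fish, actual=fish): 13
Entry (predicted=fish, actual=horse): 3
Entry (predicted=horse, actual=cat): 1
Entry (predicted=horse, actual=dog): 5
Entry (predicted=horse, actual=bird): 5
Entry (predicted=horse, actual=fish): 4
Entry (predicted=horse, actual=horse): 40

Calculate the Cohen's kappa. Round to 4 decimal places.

0.4938

Observed agreement pₒ = trace/N = 156/261 = 0.59770
Expected agreement pₑ = Σ (rowᵢ·colᵢ)/N² = (52·63 + 59·53 + 50·60 + 37·30 + 63·55)/261² = 0.20519
κ = (pₒ − pₑ)/(1 − pₑ) = (0.59770 − 0.20519)/(1 − 0.20519) = 0.4938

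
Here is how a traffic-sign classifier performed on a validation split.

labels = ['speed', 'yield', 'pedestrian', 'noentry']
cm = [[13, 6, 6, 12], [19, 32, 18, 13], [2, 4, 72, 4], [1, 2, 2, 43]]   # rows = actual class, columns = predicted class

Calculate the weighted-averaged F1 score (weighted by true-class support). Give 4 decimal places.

Per-class F1 score (2·TP/(2·TP+FP+FN)):
  speed: TP=13, FP=19+2+1=22, FN=6+6+12=24 → 26/72 = 0.36111
  yield: TP=32, FP=6+4+2=12, FN=19+18+13=50 → 64/126 = 0.50794
  pedestrian: TP=72, FP=6+18+2=26, FN=2+4+4=10 → 144/180 = 0.80000
  noentry: TP=43, FP=12+13+4=29, FN=1+2+2=5 → 86/120 = 0.71667
Weighted-F1 score = Σ (supportᵢ/N)·F1 scoreᵢ with N=249: (37/249)·0.36111 + (82/249)·0.50794 + (82/249)·0.80000 + (48/249)·0.71667 = 0.6225

0.6225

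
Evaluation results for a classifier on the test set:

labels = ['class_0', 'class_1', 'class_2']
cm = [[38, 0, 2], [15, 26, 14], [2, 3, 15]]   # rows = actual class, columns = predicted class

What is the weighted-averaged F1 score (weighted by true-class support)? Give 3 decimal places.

0.677

Per-class F1 score (2·TP/(2·TP+FP+FN)):
  class_0: TP=38, FP=15+2=17, FN=0+2=2 → 76/95 = 0.8000
  class_1: TP=26, FP=0+3=3, FN=15+14=29 → 52/84 = 0.6190
  class_2: TP=15, FP=2+14=16, FN=2+3=5 → 30/51 = 0.5882
Weighted-F1 score = Σ (supportᵢ/N)·F1 scoreᵢ with N=115: (40/115)·0.8000 + (55/115)·0.6190 + (20/115)·0.5882 = 0.677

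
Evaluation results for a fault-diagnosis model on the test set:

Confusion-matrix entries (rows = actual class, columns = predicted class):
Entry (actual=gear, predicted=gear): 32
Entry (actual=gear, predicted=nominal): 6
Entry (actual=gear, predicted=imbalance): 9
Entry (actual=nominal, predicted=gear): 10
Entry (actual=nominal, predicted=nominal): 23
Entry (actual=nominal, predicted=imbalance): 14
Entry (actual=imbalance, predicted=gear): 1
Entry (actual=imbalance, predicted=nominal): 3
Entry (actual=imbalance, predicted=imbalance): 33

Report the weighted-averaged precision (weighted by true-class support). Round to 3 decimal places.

Per-class precision (TP/(TP+FP)):
  gear: TP=32, FP=10+1=11 → 32/43 = 0.7442
  nominal: TP=23, FP=6+3=9 → 23/32 = 0.7188
  imbalance: TP=33, FP=9+14=23 → 33/56 = 0.5893
Weighted-precision = Σ (supportᵢ/N)·precisionᵢ with N=131: (47/131)·0.7442 + (47/131)·0.7188 + (37/131)·0.5893 = 0.691

0.691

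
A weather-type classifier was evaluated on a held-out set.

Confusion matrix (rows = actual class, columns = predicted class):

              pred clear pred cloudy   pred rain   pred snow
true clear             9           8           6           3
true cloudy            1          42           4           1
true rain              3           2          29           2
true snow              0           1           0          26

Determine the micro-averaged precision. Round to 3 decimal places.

Micro-averaging pools counts across classes: ΣTP=106, ΣFP=31, ΣFN=31.
Micro-precision = TP/(TP+FP) on pooled counts = 0.774 (equals overall accuracy in single-label multiclass).

0.774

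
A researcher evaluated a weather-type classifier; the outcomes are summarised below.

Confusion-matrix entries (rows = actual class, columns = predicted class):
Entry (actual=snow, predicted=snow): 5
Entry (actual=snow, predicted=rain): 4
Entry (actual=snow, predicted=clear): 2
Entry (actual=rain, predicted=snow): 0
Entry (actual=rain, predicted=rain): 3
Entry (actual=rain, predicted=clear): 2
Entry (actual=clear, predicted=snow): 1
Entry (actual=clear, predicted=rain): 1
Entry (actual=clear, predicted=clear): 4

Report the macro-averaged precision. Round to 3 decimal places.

Per-class precision (TP/(TP+FP)):
  snow: TP=5, FP=0+1=1 → 5/6 = 0.8333
  rain: TP=3, FP=4+1=5 → 3/8 = 0.3750
  clear: TP=4, FP=2+2=4 → 4/8 = 0.5000
Macro-precision = mean = (0.8333 + 0.3750 + 0.5000) / 3 = 0.569

0.569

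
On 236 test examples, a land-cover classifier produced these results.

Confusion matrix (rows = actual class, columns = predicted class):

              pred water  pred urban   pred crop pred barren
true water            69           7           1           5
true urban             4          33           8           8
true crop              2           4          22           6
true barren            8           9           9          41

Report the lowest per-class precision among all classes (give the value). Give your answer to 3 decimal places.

0.550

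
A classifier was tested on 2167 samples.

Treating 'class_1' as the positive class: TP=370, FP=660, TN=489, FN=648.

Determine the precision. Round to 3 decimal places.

0.359

Precision = TP/(TP+FP) = 370/(370+660) = 370/1030 = 0.359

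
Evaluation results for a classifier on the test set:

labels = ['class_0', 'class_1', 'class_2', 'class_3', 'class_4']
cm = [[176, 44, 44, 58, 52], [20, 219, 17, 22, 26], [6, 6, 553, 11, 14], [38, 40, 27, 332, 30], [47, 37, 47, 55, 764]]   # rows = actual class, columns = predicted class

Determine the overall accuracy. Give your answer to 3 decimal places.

Accuracy = trace / total = (176+219+553+332+764=2044) / 2685 = 2044/2685 = 0.761

0.761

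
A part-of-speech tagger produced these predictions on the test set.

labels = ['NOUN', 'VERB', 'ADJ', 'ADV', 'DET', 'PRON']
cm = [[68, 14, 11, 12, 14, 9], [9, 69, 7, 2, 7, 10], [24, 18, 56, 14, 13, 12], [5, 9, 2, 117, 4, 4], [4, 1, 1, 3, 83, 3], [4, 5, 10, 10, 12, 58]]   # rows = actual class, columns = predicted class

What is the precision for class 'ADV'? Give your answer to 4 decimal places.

0.7405

Take TP from the diagonal, FP from the rest of the 'ADV' prediction marginal, FN from the rest of the 'ADV' actual marginal.
precision = TP/(TP+FP).
ADV: TP=117, FP=12+2+14+3+10=41 → 117/158 = 0.74051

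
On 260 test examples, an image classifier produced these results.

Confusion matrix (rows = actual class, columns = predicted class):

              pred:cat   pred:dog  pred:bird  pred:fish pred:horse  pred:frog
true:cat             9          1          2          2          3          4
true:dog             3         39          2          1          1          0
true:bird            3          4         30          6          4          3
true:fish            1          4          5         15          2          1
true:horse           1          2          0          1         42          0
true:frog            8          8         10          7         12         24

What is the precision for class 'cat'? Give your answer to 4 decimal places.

0.3600

One-vs-rest for 'cat': TP = diagonal; FP = other classes predicted 'cat'; FN = 'cat' predicted as other.
precision = TP/(TP+FP).
cat: TP=9, FP=3+3+1+1+8=16 → 9/25 = 0.36000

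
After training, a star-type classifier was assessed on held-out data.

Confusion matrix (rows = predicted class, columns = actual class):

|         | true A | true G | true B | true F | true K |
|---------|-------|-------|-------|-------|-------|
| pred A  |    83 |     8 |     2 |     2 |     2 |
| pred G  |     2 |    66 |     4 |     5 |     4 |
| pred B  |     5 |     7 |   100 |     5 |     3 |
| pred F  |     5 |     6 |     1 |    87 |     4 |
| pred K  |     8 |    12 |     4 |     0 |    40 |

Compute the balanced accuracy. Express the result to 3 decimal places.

0.801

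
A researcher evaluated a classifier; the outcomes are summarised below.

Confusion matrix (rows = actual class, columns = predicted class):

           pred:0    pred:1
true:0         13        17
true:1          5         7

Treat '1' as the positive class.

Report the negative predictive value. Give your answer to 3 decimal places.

0.722

NPV = TN/(TN+FN) = 13/(13+5) = 0.722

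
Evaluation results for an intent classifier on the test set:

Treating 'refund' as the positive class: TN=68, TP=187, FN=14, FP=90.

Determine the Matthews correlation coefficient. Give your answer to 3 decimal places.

MCC = (TP·TN − FP·FN) / √((TP+FP)(TP+FN)(TN+FP)(TN+FN))
Numerator = 187·68 − 90·14 = 11456
Denominator = √(277·201·158·82) = √721351212 = 26857.9823
MCC = 11456 / 26857.9823 = 0.427

0.427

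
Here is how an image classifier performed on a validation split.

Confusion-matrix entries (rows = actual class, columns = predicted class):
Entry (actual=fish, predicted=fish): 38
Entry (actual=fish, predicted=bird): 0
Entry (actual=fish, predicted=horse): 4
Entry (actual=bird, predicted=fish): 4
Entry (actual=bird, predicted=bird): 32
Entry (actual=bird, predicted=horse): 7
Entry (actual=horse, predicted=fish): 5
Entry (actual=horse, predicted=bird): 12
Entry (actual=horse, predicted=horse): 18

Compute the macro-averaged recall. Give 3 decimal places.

Per-class recall (TP/(TP+FN)):
  fish: TP=38, FN=0+4=4 → 38/42 = 0.9048
  bird: TP=32, FN=4+7=11 → 32/43 = 0.7442
  horse: TP=18, FN=5+12=17 → 18/35 = 0.5143
Macro-recall = mean = (0.9048 + 0.7442 + 0.5143) / 3 = 0.721

0.721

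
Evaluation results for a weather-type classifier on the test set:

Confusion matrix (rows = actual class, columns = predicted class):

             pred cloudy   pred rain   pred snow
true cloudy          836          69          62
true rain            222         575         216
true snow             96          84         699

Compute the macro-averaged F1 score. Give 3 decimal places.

0.734

Per-class F1 score (2·TP/(2·TP+FP+FN)):
  cloudy: TP=836, FP=222+96=318, FN=69+62=131 → 1672/2121 = 0.7883
  rain: TP=575, FP=69+84=153, FN=222+216=438 → 1150/1741 = 0.6605
  snow: TP=699, FP=62+216=278, FN=96+84=180 → 1398/1856 = 0.7532
Macro-F1 score = mean = (0.7883 + 0.6605 + 0.7532) / 3 = 0.734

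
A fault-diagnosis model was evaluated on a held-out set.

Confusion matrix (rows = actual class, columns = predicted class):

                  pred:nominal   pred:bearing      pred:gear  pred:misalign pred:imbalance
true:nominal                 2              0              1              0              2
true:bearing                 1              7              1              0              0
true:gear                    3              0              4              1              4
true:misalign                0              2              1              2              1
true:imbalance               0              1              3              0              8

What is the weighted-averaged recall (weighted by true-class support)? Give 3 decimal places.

Per-class recall (TP/(TP+FN)):
  nominal: TP=2, FN=0+1+0+2=3 → 2/5 = 0.4000
  bearing: TP=7, FN=1+1+0+0=2 → 7/9 = 0.7778
  gear: TP=4, FN=3+0+1+4=8 → 4/12 = 0.3333
  misalign: TP=2, FN=0+2+1+1=4 → 2/6 = 0.3333
  imbalance: TP=8, FN=0+1+3+0=4 → 8/12 = 0.6667
Weighted-recall = Σ (supportᵢ/N)·recallᵢ with N=44: (5/44)·0.4000 + (9/44)·0.7778 + (12/44)·0.3333 + (6/44)·0.3333 + (12/44)·0.6667 = 0.523

0.523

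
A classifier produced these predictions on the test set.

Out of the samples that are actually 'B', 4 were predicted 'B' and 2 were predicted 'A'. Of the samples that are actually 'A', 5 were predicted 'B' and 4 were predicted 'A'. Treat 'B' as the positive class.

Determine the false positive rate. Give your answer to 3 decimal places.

FPR = FP/(FP+TN) = 5/(5+4) = 0.556

0.556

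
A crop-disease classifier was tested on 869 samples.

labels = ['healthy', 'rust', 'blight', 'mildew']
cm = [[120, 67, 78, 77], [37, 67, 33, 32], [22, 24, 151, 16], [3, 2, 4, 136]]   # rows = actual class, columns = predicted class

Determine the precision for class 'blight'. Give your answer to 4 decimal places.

One-vs-rest for 'blight': TP = diagonal; FP = other classes predicted 'blight'; FN = 'blight' predicted as other.
precision = TP/(TP+FP).
blight: TP=151, FP=78+33+4=115 → 151/266 = 0.56767

0.5677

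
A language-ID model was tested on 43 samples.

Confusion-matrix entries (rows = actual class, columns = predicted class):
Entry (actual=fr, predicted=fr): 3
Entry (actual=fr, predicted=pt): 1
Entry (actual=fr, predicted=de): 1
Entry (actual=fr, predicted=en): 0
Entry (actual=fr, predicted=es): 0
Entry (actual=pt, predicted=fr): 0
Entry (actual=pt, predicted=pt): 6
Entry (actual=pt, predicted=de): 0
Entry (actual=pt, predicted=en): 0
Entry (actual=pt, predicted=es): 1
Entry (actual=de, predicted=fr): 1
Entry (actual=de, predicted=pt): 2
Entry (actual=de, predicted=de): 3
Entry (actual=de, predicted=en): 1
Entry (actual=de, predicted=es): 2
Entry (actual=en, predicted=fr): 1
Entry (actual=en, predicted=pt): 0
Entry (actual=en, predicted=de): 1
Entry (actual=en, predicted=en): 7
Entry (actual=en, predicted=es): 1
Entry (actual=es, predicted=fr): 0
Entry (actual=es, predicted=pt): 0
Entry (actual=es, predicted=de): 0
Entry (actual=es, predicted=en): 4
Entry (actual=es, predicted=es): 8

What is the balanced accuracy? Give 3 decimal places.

0.631

Balanced accuracy = mean of per-class recall.
  fr: recall = 3/5 = 0.6000
  pt: recall = 6/7 = 0.8571
  de: recall = 3/9 = 0.3333
  en: recall = 7/10 = 0.7000
  es: recall = 8/12 = 0.6667
Mean = (0.6000 + 0.8571 + 0.3333 + 0.7000 + 0.6667) / 5 = 0.631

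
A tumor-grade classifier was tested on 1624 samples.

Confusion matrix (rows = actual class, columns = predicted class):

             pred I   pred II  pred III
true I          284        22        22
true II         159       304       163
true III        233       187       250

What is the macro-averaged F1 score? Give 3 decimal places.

0.517

Per-class F1 score (2·TP/(2·TP+FP+FN)):
  I: TP=284, FP=159+233=392, FN=22+22=44 → 568/1004 = 0.5657
  II: TP=304, FP=22+187=209, FN=159+163=322 → 608/1139 = 0.5338
  III: TP=250, FP=22+163=185, FN=233+187=420 → 500/1105 = 0.4525
Macro-F1 score = mean = (0.5657 + 0.5338 + 0.4525) / 3 = 0.517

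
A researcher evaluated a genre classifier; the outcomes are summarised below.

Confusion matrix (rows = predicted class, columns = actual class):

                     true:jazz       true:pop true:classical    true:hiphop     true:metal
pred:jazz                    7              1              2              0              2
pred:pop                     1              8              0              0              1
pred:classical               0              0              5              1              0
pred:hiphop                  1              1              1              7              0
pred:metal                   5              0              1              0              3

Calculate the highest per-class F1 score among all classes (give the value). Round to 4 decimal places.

0.8000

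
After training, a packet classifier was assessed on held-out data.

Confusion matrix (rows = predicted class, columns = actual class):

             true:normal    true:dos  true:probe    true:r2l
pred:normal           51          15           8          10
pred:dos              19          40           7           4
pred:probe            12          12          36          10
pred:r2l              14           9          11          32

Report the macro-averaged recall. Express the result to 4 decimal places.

0.5524

Per-class recall (TP/(TP+FN)):
  normal: TP=51, FN=19+12+14=45 → 51/96 = 0.53125
  dos: TP=40, FN=15+12+9=36 → 40/76 = 0.52632
  probe: TP=36, FN=8+7+11=26 → 36/62 = 0.58065
  r2l: TP=32, FN=10+4+10=24 → 32/56 = 0.57143
Macro-recall = mean = (0.53125 + 0.52632 + 0.58065 + 0.57143) / 4 = 0.5524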